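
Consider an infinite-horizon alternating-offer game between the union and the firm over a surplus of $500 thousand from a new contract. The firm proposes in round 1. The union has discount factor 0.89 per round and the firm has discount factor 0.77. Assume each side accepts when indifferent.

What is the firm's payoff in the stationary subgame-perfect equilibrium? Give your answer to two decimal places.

174.77

When the firm proposes, the union accepts any offer worth at least 0.89 times what the union would get by proposing next round; and vice versa.
This gives x = 500 − 0.89y and y = 500 − 0.77x, where x and y are each side's share when it proposes.
Hence (1 − 0.89·0.77)x = 500(1 − 0.89), i.e. 0.3147·x = 55.
x ≈ 174.7696; the union's share is 500 − x ≈ 325.2304.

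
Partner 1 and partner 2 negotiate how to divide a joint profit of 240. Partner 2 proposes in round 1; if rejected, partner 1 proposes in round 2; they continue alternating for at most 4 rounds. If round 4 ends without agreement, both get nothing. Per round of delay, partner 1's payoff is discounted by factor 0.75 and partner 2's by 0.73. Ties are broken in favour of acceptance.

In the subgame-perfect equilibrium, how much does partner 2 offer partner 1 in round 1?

Round 4 (partner 1 proposes): partner 2 will accept anything ≥ 0, so partner 1 offers 0 and keeps 240.
Round 3 (partner 2 proposes): partner 1 can get 240 next round, worth 0.75 × 240 = 180 now, so partner 2 offers 180, keeping 60.
Round 2 (partner 1 proposes): partner 2 can get 60 next round, worth 0.73 × 60 = 43.8 now. Partner 1 offers 43.8 and keeps 240 − 43.8 = 196.2.
Round 1 (partner 2 proposes): partner 1 can get 196.2 next round, worth 0.75 × 196.2 = 147.15 now; partner 2 offers that and keeps 92.85.

147.15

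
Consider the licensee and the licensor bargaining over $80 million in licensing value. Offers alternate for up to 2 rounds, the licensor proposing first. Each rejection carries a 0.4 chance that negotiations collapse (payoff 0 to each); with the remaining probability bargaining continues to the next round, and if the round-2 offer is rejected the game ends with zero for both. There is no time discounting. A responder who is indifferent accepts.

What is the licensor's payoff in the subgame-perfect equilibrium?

Round 2 (the licensee proposes): the licensor will accept anything ≥ 0, so the licensee offers 0 and keeps 80.
Round 1 (the licensor proposes): rejecting gives the licensee an expected 0.6 × 80 = 48, so the licensor offers 48, keeping 32.

32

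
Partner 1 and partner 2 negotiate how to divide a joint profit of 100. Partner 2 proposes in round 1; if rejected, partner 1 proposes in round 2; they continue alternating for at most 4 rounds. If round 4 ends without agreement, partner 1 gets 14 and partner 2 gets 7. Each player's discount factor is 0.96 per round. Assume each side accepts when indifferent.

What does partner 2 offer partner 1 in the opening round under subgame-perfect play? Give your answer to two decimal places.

86.12

Round 4 (partner 1 proposes): partner 2 gets 7 if talks fail, so partner 1 offers 7 and keeps 93.
Round 3 (partner 2 proposes): partner 1 can get 93 next round, worth 0.96 × 93 = 89.28 now; partner 2 offers that and keeps 10.72.
Round 2 (partner 1 proposes): partner 2 can get 10.72 next round, worth 0.96 × 10.72 = 10.2912 now; partner 1 offers that and keeps 89.7088.
Round 1 (partner 2 proposes): partner 1 can get 89.7088 next round, worth 0.96 × 89.7088 = 86.120448 now, so partner 2 offers 86.120448, keeping 13.879552.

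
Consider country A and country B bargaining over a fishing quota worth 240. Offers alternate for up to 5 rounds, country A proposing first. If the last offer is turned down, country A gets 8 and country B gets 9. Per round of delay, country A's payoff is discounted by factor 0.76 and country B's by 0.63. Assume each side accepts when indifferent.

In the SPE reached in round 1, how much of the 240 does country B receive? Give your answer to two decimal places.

Round 5 (country A proposes): country B gets 9 if talks fail, so country A offers 9 and keeps 231.
Round 4 (country B proposes): country A can get 231 next round, worth 0.76 × 231 = 175.56 now. Country B offers 175.56 and keeps 240 − 175.56 = 64.44.
Round 3 (country A proposes): country B can get 64.44 next round, worth 0.63 × 64.44 = 40.5972 now, so country A offers 40.5972, keeping 199.4028.
Round 2 (country B proposes): country A can get 199.4028 next round, worth 0.76 × 199.4028 = 151.546128 now; country B offers that and keeps 88.453872.
Round 1 (country A proposes): country B can get 88.453872 next round, worth 0.63 × 88.453872 = 55.72593936 now. Country A offers 55.72593936 and keeps 240 − 55.72593936 = 184.27406064.

55.73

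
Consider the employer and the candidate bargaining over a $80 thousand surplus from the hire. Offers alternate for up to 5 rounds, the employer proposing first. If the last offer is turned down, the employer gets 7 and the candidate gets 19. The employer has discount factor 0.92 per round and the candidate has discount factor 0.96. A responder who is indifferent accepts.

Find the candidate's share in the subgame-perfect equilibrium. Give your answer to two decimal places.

26.39

Round 5 (the employer proposes): the candidate gets 19 if talks fail, so the employer offers 19 and keeps 61.
Round 4 (the candidate proposes): the employer can get 61 next round, worth 0.92 × 61 = 56.12 now. The candidate offers 56.12 and keeps 80 − 56.12 = 23.88.
Round 3 (the employer proposes): the candidate can get 23.88 next round, worth 0.96 × 23.88 = 22.9248 now; the employer offers that and keeps 57.0752.
Round 2 (the candidate proposes): the employer can get 57.0752 next round, worth 0.92 × 57.0752 = 52.509184 now; the candidate offers that and keeps 27.490816.
Round 1 (the employer proposes): the candidate can get 27.490816 next round, worth 0.96 × 27.490816 = 26.39118336 now, so the employer offers 26.39118336, keeping 53.60881664.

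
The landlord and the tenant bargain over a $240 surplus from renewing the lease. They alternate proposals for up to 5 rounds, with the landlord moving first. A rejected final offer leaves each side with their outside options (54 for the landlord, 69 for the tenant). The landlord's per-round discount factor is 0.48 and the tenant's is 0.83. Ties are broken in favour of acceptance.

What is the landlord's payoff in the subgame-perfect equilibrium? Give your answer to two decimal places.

Round 5 (the landlord proposes): the tenant gets 69 if talks fail, so the landlord offers 69 and keeps 171.
Round 4 (the tenant proposes): the landlord can get 171 next round, worth 0.48 × 171 = 82.08 now. The tenant offers 82.08 and keeps 240 − 82.08 = 157.92.
Round 3 (the landlord proposes): the tenant can get 157.92 next round, worth 0.83 × 157.92 = 131.0736 now, so the landlord offers 131.0736, keeping 108.9264.
Round 2 (the tenant proposes): the landlord can get 108.9264 next round, worth 0.48 × 108.9264 = 52.284672 now; the tenant offers that and keeps 187.715328.
Round 1 (the landlord proposes): the tenant can get 187.715328 next round, worth 0.83 × 187.715328 = 155.80372224 now; the landlord offers that and keeps 84.19627776.

84.20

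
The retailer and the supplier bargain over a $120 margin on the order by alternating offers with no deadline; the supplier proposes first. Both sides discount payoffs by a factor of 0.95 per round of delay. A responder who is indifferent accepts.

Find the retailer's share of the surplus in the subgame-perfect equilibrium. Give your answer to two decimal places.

When the supplier proposes, the retailer accepts any offer worth at least 0.95 times what the retailer would get by proposing next round; and vice versa.
This gives x = 120 − 0.95y and y = 120 − 0.95x, where x and y are each side's share when it proposes.
Hence (1 − 0.95·0.95)x = 120(1 − 0.95), i.e. 0.0975·x = 6.
x ≈ 61.5385; the retailer's share is 120 − x ≈ 58.4615.

58.46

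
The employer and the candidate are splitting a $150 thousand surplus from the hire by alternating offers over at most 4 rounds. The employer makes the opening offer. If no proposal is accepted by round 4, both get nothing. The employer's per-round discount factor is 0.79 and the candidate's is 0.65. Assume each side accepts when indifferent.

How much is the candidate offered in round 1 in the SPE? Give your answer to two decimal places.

70.54

Round 4 (the candidate proposes): rejection yields 0 for the employer; the candidate offers 0 and keeps 150.
Round 3 (the employer proposes): the candidate can get 150 next round, worth 0.65 × 150 = 97.5 now, so the employer offers 97.5, keeping 52.5.
Round 2 (the candidate proposes): the employer can get 52.5 next round, worth 0.79 × 52.5 = 41.475 now; the candidate offers that and keeps 108.525.
Round 1 (the employer proposes): the candidate can get 108.525 next round, worth 0.65 × 108.525 = 70.54125 now, so the employer offers 70.54125, keeping 79.45875.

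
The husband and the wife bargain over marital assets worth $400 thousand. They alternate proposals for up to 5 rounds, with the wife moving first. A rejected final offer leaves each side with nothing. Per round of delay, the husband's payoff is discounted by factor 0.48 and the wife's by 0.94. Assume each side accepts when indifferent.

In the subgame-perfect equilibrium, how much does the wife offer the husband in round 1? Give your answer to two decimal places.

Round 5 (the wife proposes): rejection yields 0 for the husband; the wife offers 0 and keeps 400.
Round 4 (the husband proposes): the wife can get 400 next round, worth 0.94 × 400 = 376 now. The husband offers 376 and keeps 400 − 376 = 24.
Round 3 (the wife proposes): the husband can get 24 next round, worth 0.48 × 24 = 11.52 now. The wife offers 11.52 and keeps 400 − 11.52 = 388.48.
Round 2 (the husband proposes): the wife can get 388.48 next round, worth 0.94 × 388.48 = 365.1712 now, so the husband offers 365.1712, keeping 34.8288.
Round 1 (the wife proposes): the husband can get 34.8288 next round, worth 0.48 × 34.8288 = 16.717824 now; the wife offers that and keeps 383.282176.

16.72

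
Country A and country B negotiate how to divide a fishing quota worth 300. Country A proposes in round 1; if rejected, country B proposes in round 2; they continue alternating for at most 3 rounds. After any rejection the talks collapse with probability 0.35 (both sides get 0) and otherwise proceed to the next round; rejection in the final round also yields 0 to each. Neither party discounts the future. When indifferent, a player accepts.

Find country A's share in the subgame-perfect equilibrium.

Round 3 (country A proposes): rejection yields 0 for country B; country A offers 0 and keeps 300.
Round 2 (country B proposes): rejecting gives country A an expected 0.65 × 300 = 195. Country B offers 195 and keeps 300 − 195 = 105.
Round 1 (country A proposes): rejecting gives country B an expected 0.65 × 105 = 68.25. Country A offers 68.25 and keeps 300 − 68.25 = 231.75.

231.75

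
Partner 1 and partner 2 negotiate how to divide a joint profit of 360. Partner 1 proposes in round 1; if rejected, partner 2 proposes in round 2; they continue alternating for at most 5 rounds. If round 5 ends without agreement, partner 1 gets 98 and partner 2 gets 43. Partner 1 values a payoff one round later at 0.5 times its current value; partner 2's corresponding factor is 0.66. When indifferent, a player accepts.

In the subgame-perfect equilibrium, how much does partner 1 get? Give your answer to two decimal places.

197.31

Round 5 (partner 1 proposes): partner 2 gets 43 if talks fail, so partner 1 offers 43 and keeps 317.
Round 4 (partner 2 proposes): partner 1 can get 317 next round, worth 0.5 × 317 = 158.5 now, so partner 2 offers 158.5, keeping 201.5.
Round 3 (partner 1 proposes): partner 2 can get 201.5 next round, worth 0.66 × 201.5 = 132.99 now, so partner 1 offers 132.99, keeping 227.01.
Round 2 (partner 2 proposes): partner 1 can get 227.01 next round, worth 0.5 × 227.01 = 113.505 now, so partner 2 offers 113.505, keeping 246.495.
Round 1 (partner 1 proposes): partner 2 can get 246.495 next round, worth 0.66 × 246.495 = 162.6867 now, so partner 1 offers 162.6867, keeping 197.3133.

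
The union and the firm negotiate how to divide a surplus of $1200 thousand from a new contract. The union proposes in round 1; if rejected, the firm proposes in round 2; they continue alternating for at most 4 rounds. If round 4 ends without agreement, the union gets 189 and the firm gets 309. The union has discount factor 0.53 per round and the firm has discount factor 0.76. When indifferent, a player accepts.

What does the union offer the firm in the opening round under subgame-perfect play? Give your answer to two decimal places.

Round 4 (the firm proposes): the union gets 189 if talks fail, so the firm offers 189 and keeps 1011.
Round 3 (the union proposes): the firm can get 1011 next round, worth 0.76 × 1011 = 768.36 now, so the union offers 768.36, keeping 431.64.
Round 2 (the firm proposes): the union can get 431.64 next round, worth 0.53 × 431.64 = 228.7692 now, so the firm offers 228.7692, keeping 971.2308.
Round 1 (the union proposes): the firm can get 971.2308 next round, worth 0.76 × 971.2308 = 738.135408 now. The union offers 738.135408 and keeps 1200 − 738.135408 = 461.864592.

738.14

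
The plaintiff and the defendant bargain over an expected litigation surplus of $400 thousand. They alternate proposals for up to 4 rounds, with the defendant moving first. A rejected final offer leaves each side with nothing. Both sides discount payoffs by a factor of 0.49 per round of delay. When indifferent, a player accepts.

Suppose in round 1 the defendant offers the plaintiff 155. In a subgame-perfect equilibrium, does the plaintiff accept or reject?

Work out the plaintiff's continuation value if the offer is rejected.
Round 4 (the plaintiff proposes): rejection yields 0 for the defendant; the plaintiff offers 0 and keeps 400.
Round 3 (the defendant proposes): the plaintiff can get 400 next round, worth 0.49 × 400 = 196 now. The defendant offers 196 and keeps 400 − 196 = 204.
Round 2 (the plaintiff proposes): the defendant can get 204 next round, worth 0.49 × 204 = 99.96 now, so the plaintiff offers 99.96, keeping 300.04.
So by rejecting in round 1, the plaintiff gets 300.04 next round, worth 0.49 × 300.04 = 147.0196 now.
Offer 155 ≥ 147.0196, so the plaintiff accepts.

Accept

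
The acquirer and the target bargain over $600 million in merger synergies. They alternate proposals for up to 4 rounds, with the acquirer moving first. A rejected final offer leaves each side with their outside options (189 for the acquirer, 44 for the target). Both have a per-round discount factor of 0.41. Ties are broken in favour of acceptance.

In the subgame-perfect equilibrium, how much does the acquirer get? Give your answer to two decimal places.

426.53

Solve by backward induction from round 4.
Round 4 (the target proposes): the acquirer gets 189 if talks fail, so the target offers 189 and keeps 411.
Round 3 (the acquirer proposes): the target can get 411 next round, worth 0.41 × 411 = 168.51 now; the acquirer offers that and keeps 431.49.
Round 2 (the target proposes): the acquirer can get 431.49 next round, worth 0.41 × 431.49 = 176.9109 now; the target offers that and keeps 423.0891.
Round 1 (the acquirer proposes): the target can get 423.0891 next round, worth 0.41 × 423.0891 = 173.466531 now. The acquirer offers 173.466531 and keeps 600 − 173.466531 = 426.533469.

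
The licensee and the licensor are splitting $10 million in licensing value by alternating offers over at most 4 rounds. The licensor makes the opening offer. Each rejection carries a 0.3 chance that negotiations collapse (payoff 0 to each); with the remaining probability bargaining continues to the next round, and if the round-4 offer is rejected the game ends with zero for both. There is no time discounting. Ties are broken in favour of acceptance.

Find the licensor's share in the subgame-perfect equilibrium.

Round 4 (the licensee proposes): the licensor will accept anything ≥ 0, so the licensee offers 0 and keeps 10.
Round 3 (the licensor proposes): rejecting gives the licensee an expected 0.7 × 10 = 7; the licensor offers that and keeps 3.
Round 2 (the licensee proposes): rejecting gives the licensor an expected 0.7 × 3 = 2.1, so the licensee offers 2.1, keeping 7.9.
Round 1 (the licensor proposes): rejecting gives the licensee an expected 0.7 × 7.9 = 5.53; the licensor offers that and keeps 4.47.

4.47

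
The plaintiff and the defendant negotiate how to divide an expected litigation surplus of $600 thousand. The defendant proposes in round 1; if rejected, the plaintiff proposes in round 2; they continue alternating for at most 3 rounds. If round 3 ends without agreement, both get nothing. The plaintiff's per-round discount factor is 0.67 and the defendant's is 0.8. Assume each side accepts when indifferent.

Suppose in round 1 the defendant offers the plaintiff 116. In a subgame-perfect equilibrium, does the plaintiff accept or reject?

Accept

Round 3 (the defendant proposes): the plaintiff will accept anything ≥ 0, so the defendant offers 0 and keeps 600.
Round 2 (the plaintiff proposes): the defendant can get 600 next round, worth 0.8 × 600 = 480 now. The plaintiff offers 480 and keeps 600 − 480 = 120.
So by rejecting in round 1, the plaintiff gets 120 next round, worth 0.67 × 120 = 80.4 now.
Offer 116 ≥ 80.4, so the plaintiff accepts.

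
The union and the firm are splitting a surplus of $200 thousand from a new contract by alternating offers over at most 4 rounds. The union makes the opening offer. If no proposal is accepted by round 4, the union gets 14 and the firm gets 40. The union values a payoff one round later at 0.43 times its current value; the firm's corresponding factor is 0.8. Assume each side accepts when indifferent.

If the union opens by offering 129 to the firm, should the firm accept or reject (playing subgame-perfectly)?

Reject

Work out the firm's continuation value if the offer is rejected.
Round 4 (the firm proposes): the union gets 14 if talks fail, so the firm offers 14 and keeps 186.
Round 3 (the union proposes): the firm can get 186 next round, worth 0.8 × 186 = 148.8 now. The union offers 148.8 and keeps 200 − 148.8 = 51.2.
Round 2 (the firm proposes): the union can get 51.2 next round, worth 0.43 × 51.2 = 22.016 now. The firm offers 22.016 and keeps 200 − 22.016 = 177.984.
So by rejecting in round 1, the firm gets 177.984 next round, worth 0.8 × 177.984 = 142.3872 now.
Offer 129 < 142.3872, so the firm rejects.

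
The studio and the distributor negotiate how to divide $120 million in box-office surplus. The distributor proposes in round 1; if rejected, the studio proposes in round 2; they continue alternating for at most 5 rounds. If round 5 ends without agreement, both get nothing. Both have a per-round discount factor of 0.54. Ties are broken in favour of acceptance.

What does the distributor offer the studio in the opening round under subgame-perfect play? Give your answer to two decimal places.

38.50

Round 5 (the distributor proposes): the studio will accept anything ≥ 0, so the distributor offers 0 and keeps 120.
Round 4 (the studio proposes): the distributor can get 120 next round, worth 0.54 × 120 = 64.8 now; the studio offers that and keeps 55.2.
Round 3 (the distributor proposes): the studio can get 55.2 next round, worth 0.54 × 55.2 = 29.808 now, so the distributor offers 29.808, keeping 90.192.
Round 2 (the studio proposes): the distributor can get 90.192 next round, worth 0.54 × 90.192 = 48.70368 now; the studio offers that and keeps 71.29632.
Round 1 (the distributor proposes): the studio can get 71.29632 next round, worth 0.54 × 71.29632 = 38.5000128 now. The distributor offers 38.5000128 and keeps 120 − 38.5000128 = 81.4999872.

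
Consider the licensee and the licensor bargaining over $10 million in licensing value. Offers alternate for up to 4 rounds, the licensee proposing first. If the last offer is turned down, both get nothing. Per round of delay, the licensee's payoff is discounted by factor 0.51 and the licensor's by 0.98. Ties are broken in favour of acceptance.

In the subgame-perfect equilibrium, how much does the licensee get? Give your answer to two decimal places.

Round 4 (the licensor proposes): the licensee will accept anything ≥ 0, so the licensor offers 0 and keeps 10.
Round 3 (the licensee proposes): the licensor can get 10 next round, worth 0.98 × 10 = 9.8 now; the licensee offers that and keeps 0.2.
Round 2 (the licensor proposes): the licensee can get 0.2 next round, worth 0.51 × 0.2 = 0.102 now, so the licensor offers 0.102, keeping 9.898.
Round 1 (the licensee proposes): the licensor can get 9.898 next round, worth 0.98 × 9.898 = 9.70004 now. The licensee offers 9.70004 and keeps 10 − 9.70004 = 0.29996.

0.30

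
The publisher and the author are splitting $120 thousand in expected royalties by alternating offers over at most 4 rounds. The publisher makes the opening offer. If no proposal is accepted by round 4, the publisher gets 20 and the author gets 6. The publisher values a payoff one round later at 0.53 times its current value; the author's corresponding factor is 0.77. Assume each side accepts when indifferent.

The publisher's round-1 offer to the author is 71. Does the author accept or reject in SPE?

Round 4 (the author proposes): the publisher gets 20 if talks fail, so the author offers 20 and keeps 100.
Round 3 (the publisher proposes): the author can get 100 next round, worth 0.77 × 100 = 77 now. The publisher offers 77 and keeps 120 − 77 = 43.
Round 2 (the author proposes): the publisher can get 43 next round, worth 0.53 × 43 = 22.79 now; the author offers that and keeps 97.21.
So by rejecting in round 1, the author gets 97.21 next round, worth 0.77 × 97.21 = 74.8517 now.
Offer 71 < 74.8517, so the author rejects.

Reject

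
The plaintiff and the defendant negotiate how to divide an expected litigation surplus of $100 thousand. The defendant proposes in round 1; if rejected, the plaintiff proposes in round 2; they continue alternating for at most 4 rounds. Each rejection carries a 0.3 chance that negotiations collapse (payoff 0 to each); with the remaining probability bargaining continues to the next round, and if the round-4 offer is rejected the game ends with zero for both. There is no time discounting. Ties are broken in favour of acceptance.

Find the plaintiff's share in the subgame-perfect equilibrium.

By backward induction:
Round 4 (the plaintiff proposes): the defendant will accept anything ≥ 0, so the plaintiff offers 0 and keeps 100.
Round 3 (the defendant proposes): rejecting gives the plaintiff an expected 0.7 × 100 = 70, so the defendant offers 70, keeping 30.
Round 2 (the plaintiff proposes): rejecting gives the defendant an expected 0.7 × 30 = 21; the plaintiff offers that and keeps 79.
Round 1 (the defendant proposes): rejecting gives the plaintiff an expected 0.7 × 79 = 55.3. The defendant offers 55.3 and keeps 100 − 55.3 = 44.7.

55.3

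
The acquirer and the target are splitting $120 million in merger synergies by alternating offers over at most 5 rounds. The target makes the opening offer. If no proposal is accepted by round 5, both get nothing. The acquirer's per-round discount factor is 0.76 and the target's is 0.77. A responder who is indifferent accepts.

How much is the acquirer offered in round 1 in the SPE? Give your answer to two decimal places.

33.25

Round 5 (the target proposes): the acquirer will accept anything ≥ 0, so the target offers 0 and keeps 120.
Round 4 (the acquirer proposes): the target can get 120 next round, worth 0.77 × 120 = 92.4 now; the acquirer offers that and keeps 27.6.
Round 3 (the target proposes): the acquirer can get 27.6 next round, worth 0.76 × 27.6 = 20.976 now, so the target offers 20.976, keeping 99.024.
Round 2 (the acquirer proposes): the target can get 99.024 next round, worth 0.77 × 99.024 = 76.24848 now; the acquirer offers that and keeps 43.75152.
Round 1 (the target proposes): the acquirer can get 43.75152 next round, worth 0.76 × 43.75152 = 33.2511552 now, so the target offers 33.2511552, keeping 86.7488448.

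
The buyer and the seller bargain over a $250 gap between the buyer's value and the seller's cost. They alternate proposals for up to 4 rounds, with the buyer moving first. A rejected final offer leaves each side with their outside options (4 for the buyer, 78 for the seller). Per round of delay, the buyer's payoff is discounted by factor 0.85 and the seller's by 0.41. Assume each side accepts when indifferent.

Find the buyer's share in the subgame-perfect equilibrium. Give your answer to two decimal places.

Round 4 (the seller proposes): the buyer gets 4 if talks fail, so the seller offers 4 and keeps 246.
Round 3 (the buyer proposes): the seller can get 246 next round, worth 0.41 × 246 = 100.86 now. The buyer offers 100.86 and keeps 250 − 100.86 = 149.14.
Round 2 (the seller proposes): the buyer can get 149.14 next round, worth 0.85 × 149.14 = 126.769 now. The seller offers 126.769 and keeps 250 − 126.769 = 123.231.
Round 1 (the buyer proposes): the seller can get 123.231 next round, worth 0.41 × 123.231 = 50.52471 now, so the buyer offers 50.52471, keeping 199.47529.

199.48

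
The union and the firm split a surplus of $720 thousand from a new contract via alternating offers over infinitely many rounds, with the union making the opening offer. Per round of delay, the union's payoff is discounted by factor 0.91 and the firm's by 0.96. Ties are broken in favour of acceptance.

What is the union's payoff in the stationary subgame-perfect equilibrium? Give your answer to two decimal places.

In a stationary SPE each proposer offers the other exactly their discounted continuation value.
If the union keeps x when proposing and the firm keeps y when proposing, then x = 720 − 0.96y and y = 720 − 0.91x.
Solving: x = 720(1 − 0.96) / (1 − 0.91·0.96) = 28.8 / 0.1264 ≈ 227.8481.
The firm gets 720 − 227.8481 ≈ 492.1519.

227.85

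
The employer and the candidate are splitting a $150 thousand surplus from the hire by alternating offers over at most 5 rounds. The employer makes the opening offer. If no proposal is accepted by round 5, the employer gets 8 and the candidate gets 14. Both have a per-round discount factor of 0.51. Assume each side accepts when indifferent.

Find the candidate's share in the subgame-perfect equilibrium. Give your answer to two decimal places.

48.18

Work backward from the last round.
Round 5 (the employer proposes): the candidate gets 14 if talks fail, so the employer offers 14 and keeps 136.
Round 4 (the candidate proposes): the employer can get 136 next round, worth 0.51 × 136 = 69.36 now; the candidate offers that and keeps 80.64.
Round 3 (the employer proposes): the candidate can get 80.64 next round, worth 0.51 × 80.64 = 41.1264 now, so the employer offers 41.1264, keeping 108.8736.
Round 2 (the candidate proposes): the employer can get 108.8736 next round, worth 0.51 × 108.8736 = 55.525536 now; the candidate offers that and keeps 94.474464.
Round 1 (the employer proposes): the candidate can get 94.474464 next round, worth 0.51 × 94.474464 = 48.18197664 now, so the employer offers 48.18197664, keeping 101.81802336.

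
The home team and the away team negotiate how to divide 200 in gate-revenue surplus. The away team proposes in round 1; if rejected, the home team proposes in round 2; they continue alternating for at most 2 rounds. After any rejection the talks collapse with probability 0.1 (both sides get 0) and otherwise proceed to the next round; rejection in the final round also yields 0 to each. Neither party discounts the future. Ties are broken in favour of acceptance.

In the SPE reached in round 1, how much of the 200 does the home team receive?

Round 2 (the home team proposes): the away team will accept anything ≥ 0, so the home team offers 0 and keeps 200.
Round 1 (the away team proposes): rejecting gives the home team an expected 0.9 × 200 = 180, so the away team offers 180, keeping 20.

180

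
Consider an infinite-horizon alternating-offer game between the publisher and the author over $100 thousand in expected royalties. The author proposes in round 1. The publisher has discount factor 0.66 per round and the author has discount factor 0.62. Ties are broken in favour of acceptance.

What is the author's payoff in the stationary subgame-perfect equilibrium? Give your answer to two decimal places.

57.55

When the author proposes, the publisher accepts any offer worth at least 0.66 times what the publisher would get by proposing next round; and vice versa.
This gives x = 100 − 0.66y and y = 100 − 0.62x, where x and y are each side's share when it proposes.
Hence (1 − 0.66·0.62)x = 100(1 − 0.66), i.e. 0.5908·x = 34.
x ≈ 57.5491; the publisher's share is 100 − x ≈ 42.4509.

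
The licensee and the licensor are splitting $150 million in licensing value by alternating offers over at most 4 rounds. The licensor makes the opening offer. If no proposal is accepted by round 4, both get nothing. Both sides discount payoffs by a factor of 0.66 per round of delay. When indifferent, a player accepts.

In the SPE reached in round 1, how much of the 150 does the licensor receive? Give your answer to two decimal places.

Round 4 (the licensee proposes): rejection yields 0 for the licensor; the licensee offers 0 and keeps 150.
Round 3 (the licensor proposes): the licensee can get 150 next round, worth 0.66 × 150 = 99 now. The licensor offers 99 and keeps 150 − 99 = 51.
Round 2 (the licensee proposes): the licensor can get 51 next round, worth 0.66 × 51 = 33.66 now, so the licensee offers 33.66, keeping 116.34.
Round 1 (the licensor proposes): the licensee can get 116.34 next round, worth 0.66 × 116.34 = 76.7844 now, so the licensor offers 76.7844, keeping 73.2156.

73.22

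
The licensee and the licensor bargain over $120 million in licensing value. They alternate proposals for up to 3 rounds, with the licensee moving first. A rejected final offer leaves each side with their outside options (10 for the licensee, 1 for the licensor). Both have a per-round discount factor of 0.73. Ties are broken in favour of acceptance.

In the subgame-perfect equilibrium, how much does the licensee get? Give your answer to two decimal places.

Round 3 (the licensee proposes): the licensor gets 1 if talks fail, so the licensee offers 1 and keeps 119.
Round 2 (the licensor proposes): the licensee can get 119 next round, worth 0.73 × 119 = 86.87 now, so the licensor offers 86.87, keeping 33.13.
Round 1 (the licensee proposes): the licensor can get 33.13 next round, worth 0.73 × 33.13 = 24.1849 now; the licensee offers that and keeps 95.8151.

95.82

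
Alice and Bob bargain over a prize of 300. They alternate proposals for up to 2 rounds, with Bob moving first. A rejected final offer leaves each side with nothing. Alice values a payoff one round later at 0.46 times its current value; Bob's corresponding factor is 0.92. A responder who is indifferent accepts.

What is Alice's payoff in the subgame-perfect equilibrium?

Round 2 (Alice proposes): rejection yields 0 for Bob; Alice offers 0 and keeps 300.
Round 1 (Bob proposes): Alice can get 300 next round, worth 0.46 × 300 = 138 now. Bob offers 138 and keeps 300 − 138 = 162.

138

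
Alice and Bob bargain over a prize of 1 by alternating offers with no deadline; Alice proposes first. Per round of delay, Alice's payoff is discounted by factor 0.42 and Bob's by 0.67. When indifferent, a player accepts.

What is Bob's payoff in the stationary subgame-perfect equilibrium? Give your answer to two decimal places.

When Alice proposes, Bob accepts any offer worth at least 0.67 times what Bob would get by proposing next round; and vice versa.
This gives x = 1 − 0.67y and y = 1 − 0.42x, where x and y are each side's share when it proposes.
Hence (1 − 0.67·0.42)x = 1(1 − 0.67), i.e. 0.7186·x = 0.33.
x ≈ 0.4592; Bob's share is 1 − x ≈ 0.5408.

0.54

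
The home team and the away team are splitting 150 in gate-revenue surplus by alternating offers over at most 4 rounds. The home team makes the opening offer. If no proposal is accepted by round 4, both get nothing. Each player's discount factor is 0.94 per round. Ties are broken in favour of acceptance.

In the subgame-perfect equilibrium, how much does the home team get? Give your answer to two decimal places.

By backward induction:
Round 4 (the away team proposes): rejection yields 0 for the home team; the away team offers 0 and keeps 150.
Round 3 (the home team proposes): the away team can get 150 next round, worth 0.94 × 150 = 141 now; the home team offers that and keeps 9.
Round 2 (the away team proposes): the home team can get 9 next round, worth 0.94 × 9 = 8.46 now, so the away team offers 8.46, keeping 141.54.
Round 1 (the home team proposes): the away team can get 141.54 next round, worth 0.94 × 141.54 = 133.0476 now, so the home team offers 133.0476, keeping 16.9524.

16.95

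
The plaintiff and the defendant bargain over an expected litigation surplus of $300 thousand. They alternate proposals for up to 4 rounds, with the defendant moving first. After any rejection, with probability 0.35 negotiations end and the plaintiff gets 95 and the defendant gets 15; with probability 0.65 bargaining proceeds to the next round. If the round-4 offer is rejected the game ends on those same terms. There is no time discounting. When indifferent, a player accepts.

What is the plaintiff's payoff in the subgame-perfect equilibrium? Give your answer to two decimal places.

190.40

By backward induction:
Round 4 (the plaintiff proposes): the defendant gets 15 if talks fail, so the plaintiff offers 15 and keeps 285.
Round 3 (the defendant proposes): rejecting gives the plaintiff an expected 0.65 × 285 + 0.35 × 95 = 218.5; the defendant offers that and keeps 81.5.
Round 2 (the plaintiff proposes): rejecting gives the defendant an expected 0.65 × 81.5 + 0.35 × 15 = 58.225. The plaintiff offers 58.225 and keeps 300 − 58.225 = 241.775.
Round 1 (the defendant proposes): rejecting gives the plaintiff an expected 0.65 × 241.775 + 0.35 × 95 = 190.40375. The defendant offers 190.40375 and keeps 300 − 190.40375 = 109.59625.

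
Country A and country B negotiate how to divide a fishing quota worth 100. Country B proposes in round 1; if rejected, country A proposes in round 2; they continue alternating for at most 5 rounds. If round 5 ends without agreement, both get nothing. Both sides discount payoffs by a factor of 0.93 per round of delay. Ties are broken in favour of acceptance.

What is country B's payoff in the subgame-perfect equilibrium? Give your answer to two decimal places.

87.86

Round 5 (country B proposes): country A will accept anything ≥ 0, so country B offers 0 and keeps 100.
Round 4 (country A proposes): country B can get 100 next round, worth 0.93 × 100 = 93 now, so country A offers 93, keeping 7.
Round 3 (country B proposes): country A can get 7 next round, worth 0.93 × 7 = 6.51 now; country B offers that and keeps 93.49.
Round 2 (country A proposes): country B can get 93.49 next round, worth 0.93 × 93.49 = 86.9457 now, so country A offers 86.9457, keeping 13.0543.
Round 1 (country B proposes): country A can get 13.0543 next round, worth 0.93 × 13.0543 = 12.140499 now; country B offers that and keeps 87.859501.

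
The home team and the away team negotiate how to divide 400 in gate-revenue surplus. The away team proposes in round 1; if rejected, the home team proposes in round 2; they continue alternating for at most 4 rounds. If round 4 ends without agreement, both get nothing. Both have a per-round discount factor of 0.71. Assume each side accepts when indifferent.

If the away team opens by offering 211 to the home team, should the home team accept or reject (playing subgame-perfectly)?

Round 4 (the home team proposes): rejection yields 0 for the away team; the home team offers 0 and keeps 400.
Round 3 (the away team proposes): the home team can get 400 next round, worth 0.71 × 400 = 284 now, so the away team offers 284, keeping 116.
Round 2 (the home team proposes): the away team can get 116 next round, worth 0.71 × 116 = 82.36 now. The home team offers 82.36 and keeps 400 − 82.36 = 317.64.
So by rejecting in round 1, the home team gets 317.64 next round, worth 0.71 × 317.64 = 225.5244 now.
Offer 211 < 225.5244, so the home team rejects.

Reject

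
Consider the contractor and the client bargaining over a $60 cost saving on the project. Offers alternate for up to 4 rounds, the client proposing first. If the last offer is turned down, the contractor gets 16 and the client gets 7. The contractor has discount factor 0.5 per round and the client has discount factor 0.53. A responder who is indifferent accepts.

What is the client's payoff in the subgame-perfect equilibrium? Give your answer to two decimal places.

Solve by backward induction from round 4.
Round 4 (the contractor proposes): the client gets 7 if talks fail, so the contractor offers 7 and keeps 53.
Round 3 (the client proposes): the contractor can get 53 next round, worth 0.5 × 53 = 26.5 now. The client offers 26.5 and keeps 60 − 26.5 = 33.5.
Round 2 (the contractor proposes): the client can get 33.5 next round, worth 0.53 × 33.5 = 17.755 now, so the contractor offers 17.755, keeping 42.245.
Round 1 (the client proposes): the contractor can get 42.245 next round, worth 0.5 × 42.245 = 21.1225 now; the client offers that and keeps 38.8775.

38.88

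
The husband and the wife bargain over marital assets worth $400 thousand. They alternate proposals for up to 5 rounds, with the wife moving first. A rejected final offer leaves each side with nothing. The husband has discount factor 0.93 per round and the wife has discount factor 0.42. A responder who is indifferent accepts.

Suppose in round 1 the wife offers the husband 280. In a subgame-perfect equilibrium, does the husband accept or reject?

Round 5 (the wife proposes): the husband will accept anything ≥ 0, so the wife offers 0 and keeps 400.
Round 4 (the husband proposes): the wife can get 400 next round, worth 0.42 × 400 = 168 now, so the husband offers 168, keeping 232.
Round 3 (the wife proposes): the husband can get 232 next round, worth 0.93 × 232 = 215.76 now; the wife offers that and keeps 184.24.
Round 2 (the husband proposes): the wife can get 184.24 next round, worth 0.42 × 184.24 = 77.3808 now. The husband offers 77.3808 and keeps 400 − 77.3808 = 322.6192.
So by rejecting in round 1, the husband gets 322.6192 next round, worth 0.93 × 322.6192 = 300.035856 now.
Offer 280 < 300.035856, so the husband rejects.

Reject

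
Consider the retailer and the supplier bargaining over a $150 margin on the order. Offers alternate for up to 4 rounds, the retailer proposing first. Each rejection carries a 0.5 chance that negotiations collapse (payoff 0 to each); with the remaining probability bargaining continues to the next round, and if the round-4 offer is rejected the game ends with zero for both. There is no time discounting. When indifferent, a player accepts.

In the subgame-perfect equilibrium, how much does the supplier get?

Round 4 (the supplier proposes): rejection yields 0 for the retailer; the supplier offers 0 and keeps 150.
Round 3 (the retailer proposes): rejecting gives the supplier an expected 0.5 × 150 = 75. The retailer offers 75 and keeps 150 − 75 = 75.
Round 2 (the supplier proposes): rejecting gives the retailer an expected 0.5 × 75 = 37.5; the supplier offers that and keeps 112.5.
Round 1 (the retailer proposes): rejecting gives the supplier an expected 0.5 × 112.5 = 56.25. The retailer offers 56.25 and keeps 150 − 56.25 = 93.75.

56.25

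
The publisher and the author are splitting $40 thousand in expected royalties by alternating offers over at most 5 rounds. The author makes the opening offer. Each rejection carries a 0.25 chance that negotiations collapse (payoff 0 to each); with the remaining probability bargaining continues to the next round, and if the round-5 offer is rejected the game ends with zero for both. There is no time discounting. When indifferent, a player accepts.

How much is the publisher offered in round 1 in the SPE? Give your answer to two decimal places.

By backward induction:
Round 5 (the author proposes): the publisher will accept anything ≥ 0, so the author offers 0 and keeps 40.
Round 4 (the publisher proposes): rejecting gives the author an expected 0.75 × 40 = 30. The publisher offers 30 and keeps 40 − 30 = 10.
Round 3 (the author proposes): rejecting gives the publisher an expected 0.75 × 10 = 7.5. The author offers 7.5 and keeps 40 − 7.5 = 32.5.
Round 2 (the publisher proposes): rejecting gives the author an expected 0.75 × 32.5 = 24.375; the publisher offers that and keeps 15.625.
Round 1 (the author proposes): rejecting gives the publisher an expected 0.75 × 15.625 = 11.71875. The author offers 11.71875 and keeps 40 − 11.71875 = 28.28125.

11.72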